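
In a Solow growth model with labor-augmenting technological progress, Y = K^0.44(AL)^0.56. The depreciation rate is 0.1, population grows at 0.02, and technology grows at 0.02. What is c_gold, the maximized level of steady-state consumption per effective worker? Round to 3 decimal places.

c_gold ≈ 1.377

Break-even investment rate: n + g + δ = 0.02 + 0.02 + 0.1 = 0.14.
Golden rule sets MPK = n+g+δ: 0.44·k^(0.44−1) = 0.14, so k_gold = (0.44/0.14)^(1/0.56) ≈ 7.7282.
y_gold = 7.7282^0.44 ≈ 2.4590.
c_gold = y_gold − (n+g+δ)·k_gold = 2.4590 − 0.14·7.7282 ≈ 1.3770.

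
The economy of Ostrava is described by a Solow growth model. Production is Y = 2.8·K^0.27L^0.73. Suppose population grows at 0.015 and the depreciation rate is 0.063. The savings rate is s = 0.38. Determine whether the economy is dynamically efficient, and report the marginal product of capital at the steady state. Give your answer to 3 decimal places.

dynamically inefficient; MPK ≈ 0.055

The effective depreciation rate is n + δ = 0.015 + 0.063 = 0.078.
Steady-state k*: s·A·k^0.27 = 0.078·k gives k* = (0.38·2.8/0.078)^(1/0.73) ≈ 35.8579.
MPK = 0.27·2.8·35.8579^(-0.73) ≈ 0.0554.
MPK < n+δ = 0.078, so the economy is dynamically inefficient (over-saving).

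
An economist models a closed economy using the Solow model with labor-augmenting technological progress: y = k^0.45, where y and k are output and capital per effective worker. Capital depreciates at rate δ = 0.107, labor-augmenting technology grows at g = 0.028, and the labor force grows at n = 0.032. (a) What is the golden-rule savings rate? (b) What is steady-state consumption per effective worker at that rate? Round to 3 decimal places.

(a) s_gold = 0.450; (b) c_gold ≈ 1.238

n + g + δ = 0.032 + 0.028 + 0.107 = 0.167.
For Cobb-Douglas, s_gold equals capital's share: s_gold = 0.45.
Maximizing c = f(k) − (n+g+δ)·k gives f'(k) = n+g+δ, i.e. 0.45·k^(0.45−1) = 0.167, so k_gold = (0.45/0.167)^(1/0.55) ≈ 6.0635.
y_gold = 6.0635^0.45 ≈ 2.2502; c_gold = (1−0.45)·y_gold ≈ 1.2376.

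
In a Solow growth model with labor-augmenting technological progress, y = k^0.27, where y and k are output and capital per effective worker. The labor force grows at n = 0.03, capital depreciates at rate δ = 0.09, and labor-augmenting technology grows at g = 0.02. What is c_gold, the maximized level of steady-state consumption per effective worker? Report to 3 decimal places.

c_gold ≈ 0.931

The effective depreciation rate is n + g + δ = 0.03 + 0.02 + 0.09 = 0.14.
Maximizing c = f(k) − (n+g+δ)·k gives f'(k) = n+g+δ, i.e. 0.27·k^(0.27−1) = 0.14, so k_gold = (0.27/0.14)^(1/0.73) ≈ 2.4589.
y_gold = 2.4589^0.27 ≈ 1.2750.
c_gold = y_gold − (n+g+δ)·k_gold = 1.2750 − 0.14·2.4589 ≈ 0.9307.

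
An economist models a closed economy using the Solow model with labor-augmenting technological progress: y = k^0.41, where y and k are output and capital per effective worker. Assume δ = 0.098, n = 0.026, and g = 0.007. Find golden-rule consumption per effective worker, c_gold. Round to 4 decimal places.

Break-even investment rate: n + g + δ = 0.026 + 0.007 + 0.098 = 0.131.
Maximizing c = f(k) − (n+g+δ)·k gives f'(k) = n+g+δ, i.e. 0.41·k^(0.41−1) = 0.131, so k_gold = (0.41/0.131)^(1/0.59) ≈ 6.9159.
y_gold = 6.9159^0.41 ≈ 2.2097.
c_gold = y_gold − (n+g+δ)·k_gold = 2.2097 − 0.131·6.9159 ≈ 1.3037.

c_gold ≈ 1.3037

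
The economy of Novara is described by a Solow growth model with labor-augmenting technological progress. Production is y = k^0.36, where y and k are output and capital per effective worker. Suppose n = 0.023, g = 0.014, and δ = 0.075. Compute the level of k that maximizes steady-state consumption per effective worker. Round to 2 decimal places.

n + g + δ = 0.023 + 0.014 + 0.075 = 0.112.
At the golden rule the marginal product of capital equals n+g+δ: 0.36·k^(0.36−1) = 0.112. Solving, k_gold = (0.36/0.112)^(1/0.64) ≈ 6.1990.

k_gold ≈ 6.20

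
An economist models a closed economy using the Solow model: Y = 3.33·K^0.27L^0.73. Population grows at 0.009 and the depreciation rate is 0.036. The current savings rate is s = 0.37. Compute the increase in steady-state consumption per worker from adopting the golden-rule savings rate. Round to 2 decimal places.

Δc ≈ 0.22

Capital per worker breaks even when investment replaces (n + δ)·k; here n + δ = 0.045.
Current steady state (s = 0.37): k* = (0.37·3.33/0.045)^(1/0.73) ≈ 93.1294, y* = 3.33·93.1294^0.27 ≈ 11.3266, c* = (1−0.37)·11.3266 ≈ 7.1357.
Golden rule sets MPK = n+δ: 0.27·3.33·k^(0.27−1) = 0.045, so k_gold = (0.27·3.33/0.045)^(1/0.73) ≈ 60.4836.
y_gold = 3.33·60.4836^0.27 ≈ 10.0806, c_gold = y_gold − 0.045·k_gold ≈ 7.3588.
Gain: Δc = 7.3588 − 7.1357 ≈ 0.2231.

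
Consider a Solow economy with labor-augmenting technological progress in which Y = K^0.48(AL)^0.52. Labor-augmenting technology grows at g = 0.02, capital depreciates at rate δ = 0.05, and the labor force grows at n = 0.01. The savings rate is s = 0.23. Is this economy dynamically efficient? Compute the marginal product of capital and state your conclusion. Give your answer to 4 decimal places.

Capital per effective worker breaks even when investment replaces (n + g + δ)·k; here n + g + δ = 0.08.
Steady-state k*: s·k^0.48 = 0.08·k gives k* = (0.23/0.08)^(1/0.52) ≈ 7.6207.
MPK = 0.48·7.6207^(-0.52) ≈ 0.1670.
MPK > n+g+δ = 0.08, so the economy is dynamically efficient (under-saving).

dynamically efficient; MPK ≈ 0.1670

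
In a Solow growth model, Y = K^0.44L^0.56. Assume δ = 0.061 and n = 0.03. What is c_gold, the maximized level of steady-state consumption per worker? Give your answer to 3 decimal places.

n + δ = 0.03 + 0.061 = 0.091.
Golden rule sets MPK = n+δ: 0.44·k^(0.44−1) = 0.091, so k_gold = (0.44/0.091)^(1/0.56) ≈ 16.6787.
y_gold = 16.6787^0.44 ≈ 3.4495.
c_gold = y_gold − (n+δ)·k_gold = 3.4495 − 0.091·16.6787 ≈ 1.9317.

c_gold ≈ 1.932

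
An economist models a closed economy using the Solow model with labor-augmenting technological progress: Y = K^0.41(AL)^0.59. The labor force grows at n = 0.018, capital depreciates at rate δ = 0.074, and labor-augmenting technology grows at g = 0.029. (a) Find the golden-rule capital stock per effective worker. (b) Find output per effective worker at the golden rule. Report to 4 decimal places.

(a) k_gold ≈ 7.9123; (b) y_gold ≈ 2.3351

Break-even investment rate: n + g + δ = 0.018 + 0.029 + 0.074 = 0.121.
Setting f'(k) = n+g+δ gives 0.41·k^(0.41−1) = 0.121, hence k_gold = (0.41/0.121)^(1/0.59) ≈ 7.9123.
y_gold = 7.9123^0.41 ≈ 2.3351.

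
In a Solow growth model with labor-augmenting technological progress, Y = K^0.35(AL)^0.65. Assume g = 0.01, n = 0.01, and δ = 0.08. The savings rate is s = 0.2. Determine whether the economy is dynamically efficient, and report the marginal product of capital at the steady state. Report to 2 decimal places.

dynamically efficient; MPK ≈ 0.17

Capital per effective worker breaks even when investment replaces (n + g + δ)·k; here n + g + δ = 0.1.
Steady-state k*: s·k^0.35 = 0.1·k gives k* = (0.2/0.1)^(1/0.65) ≈ 2.9048.
MPK = 0.35·2.9048^(-0.65) ≈ 0.1750.
MPK > n+g+δ = 0.1, so the economy is dynamically efficient (under-saving).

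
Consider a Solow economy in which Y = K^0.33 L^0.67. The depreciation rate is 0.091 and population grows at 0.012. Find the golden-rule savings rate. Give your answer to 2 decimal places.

Capital per worker breaks even when investment replaces (n + δ)·k; here n + δ = 0.103.
At the golden rule MPK = n+δ, and in any Cobb-Douglas steady state s = (n+δ)·k/y = MPK·k/y = capital's share 0.33.

s_gold = 0.33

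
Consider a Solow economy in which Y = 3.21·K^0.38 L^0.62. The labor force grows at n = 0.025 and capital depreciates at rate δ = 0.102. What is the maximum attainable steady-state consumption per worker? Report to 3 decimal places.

Break-even investment rate: n + δ = 0.025 + 0.102 = 0.127.
Setting f'(k) = n+δ gives 0.38·3.21·k^(0.38−1) = 0.127, hence k_gold = (0.38·3.21/0.127)^(1/0.62) ≈ 38.4285.
y_gold = 3.21·38.4285^0.38 ≈ 12.8432.
c_gold = y_gold − (n+δ)·k_gold = 12.8432 − 0.127·38.4285 ≈ 7.9628.

c_gold ≈ 7.963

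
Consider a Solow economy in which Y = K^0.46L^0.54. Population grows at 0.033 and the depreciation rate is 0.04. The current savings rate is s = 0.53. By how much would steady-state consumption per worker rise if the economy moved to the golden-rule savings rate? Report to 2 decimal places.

The effective depreciation rate is n + δ = 0.033 + 0.04 = 0.073.
Current steady state (s = 0.53): k* = (0.53/0.073)^(1/0.54) ≈ 39.2968, y* = 39.2968^0.46 ≈ 5.4126, c* = (1−0.53)·5.4126 ≈ 2.5439.
Golden rule sets MPK = n+δ: 0.46·k^(0.46−1) = 0.073, so k_gold = (0.46/0.073)^(1/0.54) ≈ 30.2298.
y_gold = 30.2298^0.46 ≈ 4.7973, c_gold = y_gold − 0.073·k_gold ≈ 2.5906.
Gain: Δc = 2.5906 − 2.5439 ≈ 0.0466.

Δc ≈ 0.05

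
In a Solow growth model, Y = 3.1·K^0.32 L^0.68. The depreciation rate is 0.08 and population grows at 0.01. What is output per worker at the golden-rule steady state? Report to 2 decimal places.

Break-even investment rate: n + δ = 0.01 + 0.08 = 0.09.
At the golden rule the marginal product of capital equals n+δ: 0.32·3.1·k^(0.32−1) = 0.09. Solving, k_gold = (0.32·3.1/0.09)^(1/0.68) ≈ 34.0996.
Output: y_gold = 3.1·k_gold^0.32 = 3.1·34.0996^0.32 ≈ 9.5905.

y_gold ≈ 9.59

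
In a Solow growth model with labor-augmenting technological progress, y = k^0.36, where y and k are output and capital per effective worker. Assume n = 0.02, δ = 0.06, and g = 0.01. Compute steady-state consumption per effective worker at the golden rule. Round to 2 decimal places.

Capital per effective worker breaks even when investment replaces (n + g + δ)·k; here n + g + δ = 0.09.
Setting f'(k) = n+g+δ gives 0.36·k^(0.36−1) = 0.09, hence k_gold = (0.36/0.09)^(1/0.64) ≈ 8.7241.
y_gold = 8.7241^0.36 ≈ 2.1810.
c_gold = y_gold − (n+g+δ)·k_gold = 2.1810 − 0.09·8.7241 ≈ 1.3958.

c_gold ≈ 1.40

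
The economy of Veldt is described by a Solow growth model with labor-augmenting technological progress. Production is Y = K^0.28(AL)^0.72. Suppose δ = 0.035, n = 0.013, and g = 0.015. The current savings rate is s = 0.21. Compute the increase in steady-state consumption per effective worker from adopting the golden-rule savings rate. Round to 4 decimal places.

Δc ≈ 0.0243

n + g + δ = 0.013 + 0.015 + 0.035 = 0.063.
Current steady state (s = 0.21): k* = (0.21/0.063)^(1/0.72) ≈ 5.3238, y* = 5.3238^0.28 ≈ 1.5971, c* = (1−0.21)·1.5971 ≈ 1.2617.
Golden rule sets MPK = n+g+δ: 0.28·k^(0.28−1) = 0.063, so k_gold = (0.28/0.063)^(1/0.72) ≈ 7.9386.
y_gold = 7.9386^0.28 ≈ 1.7862, c_gold = y_gold − 0.063·k_gold ≈ 1.2861.
Gain: Δc = 1.2861 − 1.2617 ≈ 0.0243.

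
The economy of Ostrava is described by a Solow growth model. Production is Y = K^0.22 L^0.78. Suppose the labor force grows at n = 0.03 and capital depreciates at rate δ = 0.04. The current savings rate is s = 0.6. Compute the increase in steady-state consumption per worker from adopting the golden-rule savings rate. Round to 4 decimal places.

Capital per worker breaks even when investment replaces (n + δ)·k; here n + δ = 0.07.
Current steady state (s = 0.6): k* = (0.6/0.07)^(1/0.78) ≈ 15.7117, y* = 15.7117^0.22 ≈ 1.8330, c* = (1−0.6)·1.8330 ≈ 0.7332.
At the golden rule the marginal product of capital equals n+δ: 0.22·k^(0.22−1) = 0.07. Solving, k_gold = (0.22/0.07)^(1/0.78) ≈ 4.3411.
y_gold = 4.3411^0.22 ≈ 1.3812, c_gold = y_gold − 0.07·k_gold ≈ 1.0774.
Gain: Δc = 1.0774 − 0.7332 ≈ 0.3442.

Δc ≈ 0.3442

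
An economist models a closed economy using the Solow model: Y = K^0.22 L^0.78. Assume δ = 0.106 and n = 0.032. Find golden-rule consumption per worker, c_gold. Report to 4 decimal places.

Capital per worker breaks even when investment replaces (n + δ)·k; here n + δ = 0.138.
Golden rule sets MPK = n+δ: 0.22·k^(0.22−1) = 0.138, so k_gold = (0.22/0.138)^(1/0.78) ≈ 1.8183.
y_gold = 1.8183^0.22 ≈ 1.1406.
c_gold = y_gold − (n+δ)·k_gold = 1.1406 − 0.138·1.8183 ≈ 0.8897.

c_gold ≈ 0.8897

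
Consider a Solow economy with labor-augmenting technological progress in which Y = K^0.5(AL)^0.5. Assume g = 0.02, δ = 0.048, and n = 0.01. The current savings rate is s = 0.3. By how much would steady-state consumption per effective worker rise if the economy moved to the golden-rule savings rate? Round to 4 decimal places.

Δc ≈ 0.5128

Break-even investment rate: n + g + δ = 0.01 + 0.02 + 0.048 = 0.078.
Current steady state (s = 0.3): k* = (0.3/0.078)^(1/0.5) ≈ 14.7929, y* = 14.7929^0.5 ≈ 3.8462, c* = (1−0.3)·3.8462 ≈ 2.6923.
Setting f'(k) = n+g+δ gives 0.5·k^(0.5−1) = 0.078, hence k_gold = (0.5/0.078)^(1/0.5) ≈ 41.0914.
y_gold = 41.0914^0.5 ≈ 6.4103, c_gold = y_gold − 0.078·k_gold ≈ 3.2051.
Gain: Δc = 3.2051 − 2.6923 ≈ 0.5128.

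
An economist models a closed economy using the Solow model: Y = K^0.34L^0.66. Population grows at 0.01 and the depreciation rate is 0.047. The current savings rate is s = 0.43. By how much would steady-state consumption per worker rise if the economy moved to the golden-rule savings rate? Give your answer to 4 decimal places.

Break-even investment rate: n + δ = 0.01 + 0.047 = 0.057.
Current steady state (s = 0.43): k* = (0.43/0.057)^(1/0.66) ≈ 21.3642, y* = 21.3642^0.34 ≈ 2.8320, c* = (1−0.43)·2.8320 ≈ 1.6142.
At the golden rule the marginal product of capital equals n+δ: 0.34·k^(0.34−1) = 0.057. Solving, k_gold = (0.34/0.057)^(1/0.66) ≈ 14.9678.
y_gold = 14.9678^0.34 ≈ 2.5093, c_gold = y_gold − 0.057·k_gold ≈ 1.6561.
Gain: Δc = 1.6561 − 1.6142 ≈ 0.0419.

Δc ≈ 0.0419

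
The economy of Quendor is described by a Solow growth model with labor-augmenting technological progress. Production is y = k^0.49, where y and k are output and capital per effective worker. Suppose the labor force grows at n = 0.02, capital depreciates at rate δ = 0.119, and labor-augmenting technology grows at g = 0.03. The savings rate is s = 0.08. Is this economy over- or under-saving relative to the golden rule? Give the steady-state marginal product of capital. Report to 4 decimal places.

under-saving; MPK ≈ 1.0351

Capital per effective worker breaks even when investment replaces (n + g + δ)·k; here n + g + δ = 0.169.
Steady-state k*: s·k^0.49 = 0.169·k gives k* = (0.08/0.169)^(1/0.51) ≈ 0.2308.
MPK = 0.49·0.2308^(-0.51) ≈ 1.0351.
MPK > n+g+δ = 0.169, so the economy is dynamically efficient (under-saving).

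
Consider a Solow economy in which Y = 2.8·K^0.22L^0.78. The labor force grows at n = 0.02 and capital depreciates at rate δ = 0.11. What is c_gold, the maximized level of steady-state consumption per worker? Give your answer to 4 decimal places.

Capital per worker breaks even when investment replaces (n + δ)·k; here n + δ = 0.13.
Golden rule sets MPK = n+δ: 0.22·2.8·k^(0.22−1) = 0.13, so k_gold = (0.22·2.8/0.13)^(1/0.78) ≈ 7.3486.
y_gold = 2.8·7.3486^0.22 ≈ 4.3423.
c_gold = y_gold − (n+δ)·k_gold = 4.3423 − 0.13·7.3486 ≈ 3.3870.

c_gold ≈ 3.3870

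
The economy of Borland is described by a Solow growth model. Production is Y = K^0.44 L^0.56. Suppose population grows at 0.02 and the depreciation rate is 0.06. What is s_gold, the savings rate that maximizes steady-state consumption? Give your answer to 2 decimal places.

s_gold = 0.44

The effective depreciation rate is n + δ = 0.02 + 0.06 = 0.08.
At the golden rule MPK = n+δ, and in any Cobb-Douglas steady state s = (n+δ)·k/y = MPK·k/y = capital's share 0.44.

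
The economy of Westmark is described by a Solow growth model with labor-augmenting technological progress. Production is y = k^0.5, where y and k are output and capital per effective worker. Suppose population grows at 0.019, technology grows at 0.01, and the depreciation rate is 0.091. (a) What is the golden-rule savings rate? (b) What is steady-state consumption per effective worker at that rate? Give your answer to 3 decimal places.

(a) s_gold = 0.500; (b) c_gold ≈ 2.083

The effective depreciation rate is n + g + δ = 0.019 + 0.01 + 0.091 = 0.12.
For Cobb-Douglas, s_gold equals capital's share: s_gold = 0.5.
At the golden rule the marginal product of capital equals n+g+δ: 0.5·k^(0.5−1) = 0.12. Solving, k_gold = (0.5/0.12)^(1/0.5) ≈ 17.3611.
y_gold = 17.3611^0.5 ≈ 4.1667; c_gold = (1−0.5)·y_gold ≈ 2.0833.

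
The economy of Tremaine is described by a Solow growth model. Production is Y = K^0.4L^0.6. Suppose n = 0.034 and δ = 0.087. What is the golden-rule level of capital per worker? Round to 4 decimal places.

The effective depreciation rate is n + δ = 0.034 + 0.087 = 0.121.
Maximizing c = f(k) − (n+δ)·k gives f'(k) = n+δ, i.e. 0.4·k^(0.4−1) = 0.121, so k_gold = (0.4/0.121)^(1/0.6) ≈ 7.3360.

k_gold ≈ 7.3360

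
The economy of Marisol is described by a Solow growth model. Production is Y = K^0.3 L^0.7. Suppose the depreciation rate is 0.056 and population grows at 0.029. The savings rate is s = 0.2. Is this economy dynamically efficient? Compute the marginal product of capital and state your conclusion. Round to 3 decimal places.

dynamically efficient; MPK ≈ 0.128

n + δ = 0.029 + 0.056 = 0.085.
Steady-state k*: s·k^0.3 = 0.085·k gives k* = (0.2/0.085)^(1/0.7) ≈ 3.3953.
MPK = 0.3·3.3953^(-0.7) ≈ 0.1275.
MPK > n+δ = 0.085, so the economy is dynamically efficient (under-saving).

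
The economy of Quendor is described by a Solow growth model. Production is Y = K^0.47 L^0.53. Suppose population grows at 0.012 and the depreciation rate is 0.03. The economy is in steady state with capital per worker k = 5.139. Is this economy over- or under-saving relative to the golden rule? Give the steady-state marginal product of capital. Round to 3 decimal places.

under-saving; MPK ≈ 0.197

The effective depreciation rate is n + δ = 0.012 + 0.03 = 0.042.
MPK = 0.47·k^(0.47−1) = 0.47·5.139^(-0.53) ≈ 0.1974.
MPK > 0.042, so the economy is dynamically efficient (under-saving).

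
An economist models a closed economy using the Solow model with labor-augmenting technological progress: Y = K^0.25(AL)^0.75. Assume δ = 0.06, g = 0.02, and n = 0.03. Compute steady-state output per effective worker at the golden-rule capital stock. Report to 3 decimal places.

y_gold ≈ 1.315

Capital per effective worker breaks even when investment replaces (n + g + δ)·k; here n + g + δ = 0.11.
Golden rule sets MPK = n+g+δ: 0.25·k^(0.25−1) = 0.11, so k_gold = (0.25/0.11)^(1/0.75) ≈ 2.9881.
Output: y_gold = k_gold^0.25 = 2.9881^0.25 ≈ 1.3148.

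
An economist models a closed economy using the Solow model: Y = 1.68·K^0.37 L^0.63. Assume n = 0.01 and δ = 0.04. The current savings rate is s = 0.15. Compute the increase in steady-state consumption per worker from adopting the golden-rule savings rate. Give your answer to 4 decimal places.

The effective depreciation rate is n + δ = 0.01 + 0.04 = 0.05.
Current steady state (s = 0.15): k* = (0.15·1.68/0.05)^(1/0.63) ≈ 13.0307, y* = 1.68·13.0307^0.37 ≈ 4.3436, c* = (1−0.15)·4.3436 ≈ 3.6920.
Golden rule sets MPK = n+δ: 0.37·1.68·k^(0.37−1) = 0.05, so k_gold = (0.37·1.68/0.05)^(1/0.63) ≈ 54.6219.
y_gold = 1.68·54.6219^0.37 ≈ 7.3813, c_gold = y_gold − 0.05·k_gold ≈ 4.6502.
Gain: Δc = 4.6502 − 3.6920 ≈ 0.9582.

Δc ≈ 0.9582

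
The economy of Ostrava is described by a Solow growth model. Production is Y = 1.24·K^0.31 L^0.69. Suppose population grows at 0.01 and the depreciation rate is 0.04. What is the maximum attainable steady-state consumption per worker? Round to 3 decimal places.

The effective depreciation rate is n + δ = 0.01 + 0.04 = 0.05.
Setting f'(k) = n+δ gives 0.31·1.24·k^(0.31−1) = 0.05, hence k_gold = (0.31·1.24/0.05)^(1/0.69) ≈ 19.2215.
y_gold = 1.24·19.2215^0.31 ≈ 3.1002.
c_gold = y_gold − (n+δ)·k_gold = 3.1002 − 0.05·19.2215 ≈ 2.1392.

c_gold ≈ 2.139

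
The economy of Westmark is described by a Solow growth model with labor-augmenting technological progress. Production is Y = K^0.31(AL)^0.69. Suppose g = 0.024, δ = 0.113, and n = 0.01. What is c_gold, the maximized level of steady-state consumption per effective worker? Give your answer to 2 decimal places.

The effective depreciation rate is n + g + δ = 0.01 + 0.024 + 0.113 = 0.147.
At the golden rule the marginal product of capital equals n+g+δ: 0.31·k^(0.31−1) = 0.147. Solving, k_gold = (0.31/0.147)^(1/0.69) ≈ 2.9487.
y_gold = 2.9487^0.31 ≈ 1.3983.
c_gold = y_gold − (n+g+δ)·k_gold = 1.3983 − 0.147·2.9487 ≈ 0.9648.

c_gold ≈ 0.96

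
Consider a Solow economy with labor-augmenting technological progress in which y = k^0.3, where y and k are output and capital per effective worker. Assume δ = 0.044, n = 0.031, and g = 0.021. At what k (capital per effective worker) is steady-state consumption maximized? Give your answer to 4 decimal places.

Break-even investment rate: n + g + δ = 0.031 + 0.021 + 0.044 = 0.096.
Setting f'(k) = n+g+δ gives 0.3·k^(0.3−1) = 0.096, hence k_gold = (0.3/0.096)^(1/0.7) ≈ 5.0925.

k_gold ≈ 5.0925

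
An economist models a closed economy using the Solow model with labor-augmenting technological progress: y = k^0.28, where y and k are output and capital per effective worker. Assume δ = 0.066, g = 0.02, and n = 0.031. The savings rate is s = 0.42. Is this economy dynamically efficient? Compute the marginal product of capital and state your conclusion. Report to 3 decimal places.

Break-even investment rate: n + g + δ = 0.031 + 0.02 + 0.066 = 0.117.
Steady-state k*: s·k^0.28 = 0.117·k gives k* = (0.42/0.117)^(1/0.72) ≈ 5.9009.
MPK = 0.28·5.9009^(-0.72) ≈ 0.0780.
MPK < n+g+δ = 0.117, so the economy is dynamically inefficient (over-saving).

dynamically inefficient; MPK ≈ 0.078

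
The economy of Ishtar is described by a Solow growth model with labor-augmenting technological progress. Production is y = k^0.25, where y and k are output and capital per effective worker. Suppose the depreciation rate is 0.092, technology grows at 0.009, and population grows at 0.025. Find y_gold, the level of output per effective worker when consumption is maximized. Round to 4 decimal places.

Capital per effective worker breaks even when investment replaces (n + g + δ)·k; here n + g + δ = 0.126.
At the golden rule the marginal product of capital equals n+g+δ: 0.25·k^(0.25−1) = 0.126. Solving, k_gold = (0.25/0.126)^(1/0.75) ≈ 2.4932.
Output: y_gold = k_gold^0.25 = 2.4932^0.25 ≈ 1.2566.

y_gold ≈ 1.2566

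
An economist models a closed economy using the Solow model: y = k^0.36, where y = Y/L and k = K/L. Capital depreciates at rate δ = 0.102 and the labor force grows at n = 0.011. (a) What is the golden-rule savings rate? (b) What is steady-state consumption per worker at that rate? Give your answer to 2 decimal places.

(a) s_gold = 0.36; (b) c_gold ≈ 1.23

Break-even investment rate: n + δ = 0.011 + 0.102 = 0.113.
For Cobb-Douglas, s_gold equals capital's share: s_gold = 0.36.
Golden rule sets MPK = n+δ: 0.36·k^(0.36−1) = 0.113, so k_gold = (0.36/0.113)^(1/0.64) ≈ 6.1135.
y_gold = 6.1135^0.36 ≈ 1.9189; c_gold = (1−0.36)·y_gold ≈ 1.2281.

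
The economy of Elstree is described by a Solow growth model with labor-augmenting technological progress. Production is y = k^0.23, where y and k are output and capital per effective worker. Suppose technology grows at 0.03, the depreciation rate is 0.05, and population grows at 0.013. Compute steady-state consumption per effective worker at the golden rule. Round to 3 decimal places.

The effective depreciation rate is n + g + δ = 0.013 + 0.03 + 0.05 = 0.093.
Maximizing c = f(k) − (n+g+δ)·k gives f'(k) = n+g+δ, i.e. 0.23·k^(0.23−1) = 0.093, so k_gold = (0.23/0.093)^(1/0.77) ≈ 3.2412.
y_gold = 3.2412^0.23 ≈ 1.3106.
c_gold = y_gold − (n+g+δ)·k_gold = 1.3106 − 0.093·3.2412 ≈ 1.0091.

c_gold ≈ 1.009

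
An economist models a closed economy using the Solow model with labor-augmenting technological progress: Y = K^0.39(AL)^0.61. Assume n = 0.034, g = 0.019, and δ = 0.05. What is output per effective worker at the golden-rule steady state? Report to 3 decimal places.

y_gold ≈ 2.343

Break-even investment rate: n + g + δ = 0.034 + 0.019 + 0.05 = 0.103.
At the golden rule the marginal product of capital equals n+g+δ: 0.39·k^(0.39−1) = 0.103. Solving, k_gold = (0.39/0.103)^(1/0.61) ≈ 8.8698.
Output: y_gold = k_gold^0.39 = 8.8698^0.39 ≈ 2.3425.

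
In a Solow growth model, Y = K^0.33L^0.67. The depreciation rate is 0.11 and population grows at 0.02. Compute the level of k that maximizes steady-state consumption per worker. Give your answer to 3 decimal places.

k_gold ≈ 4.016

Break-even investment rate: n + δ = 0.02 + 0.11 = 0.13.
Maximizing c = f(k) − (n+δ)·k gives f'(k) = n+δ, i.e. 0.33·k^(0.33−1) = 0.13, so k_gold = (0.33/0.13)^(1/0.67) ≈ 4.0164.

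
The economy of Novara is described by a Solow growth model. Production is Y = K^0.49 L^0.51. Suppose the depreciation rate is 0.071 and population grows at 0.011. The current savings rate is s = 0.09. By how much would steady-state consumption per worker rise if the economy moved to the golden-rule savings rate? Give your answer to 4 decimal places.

Break-even investment rate: n + δ = 0.011 + 0.071 = 0.082.
Current steady state (s = 0.09): k* = (0.09/0.082)^(1/0.51) ≈ 1.2003, y* = 1.2003^0.49 ≈ 1.0936, c* = (1−0.09)·1.0936 ≈ 0.9951.
Setting f'(k) = n+δ gives 0.49·k^(0.49−1) = 0.082, hence k_gold = (0.49/0.082)^(1/0.51) ≈ 33.2903.
y_gold = 33.2903^0.49 ≈ 5.5710, c_gold = y_gold − 0.082·k_gold ≈ 2.8412.
Gain: Δc = 2.8412 − 0.9951 ≈ 1.8461.

Δc ≈ 1.8461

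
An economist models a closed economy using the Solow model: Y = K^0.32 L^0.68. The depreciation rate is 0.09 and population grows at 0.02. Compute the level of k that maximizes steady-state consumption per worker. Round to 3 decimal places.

Capital per worker breaks even when investment replaces (n + δ)·k; here n + δ = 0.11.
Maximizing c = f(k) − (n+δ)·k gives f'(k) = n+δ, i.e. 0.32·k^(0.32−1) = 0.11, so k_gold = (0.32/0.11)^(1/0.68) ≈ 4.8083.

k_gold ≈ 4.808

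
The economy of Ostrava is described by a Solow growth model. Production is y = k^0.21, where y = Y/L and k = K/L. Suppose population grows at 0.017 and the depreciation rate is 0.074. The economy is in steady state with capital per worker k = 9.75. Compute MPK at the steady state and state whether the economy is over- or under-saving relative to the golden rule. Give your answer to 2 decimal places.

n + δ = 0.017 + 0.074 = 0.091.
MPK = 0.21·k^(0.21−1) = 0.21·9.75^(-0.79) ≈ 0.0347.
MPK < 0.091, so the economy is dynamically inefficient (over-saving).

over-saving; MPK ≈ 0.03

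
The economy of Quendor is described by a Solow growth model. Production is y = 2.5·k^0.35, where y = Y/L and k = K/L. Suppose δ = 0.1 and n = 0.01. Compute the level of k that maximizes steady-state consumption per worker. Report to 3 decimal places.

k_gold ≈ 24.298

Capital per worker breaks even when investment replaces (n + δ)·k; here n + δ = 0.11.
Setting f'(k) = n+δ gives 0.35·2.5·k^(0.35−1) = 0.11, hence k_gold = (0.35·2.5/0.11)^(1/0.65) ≈ 24.2975.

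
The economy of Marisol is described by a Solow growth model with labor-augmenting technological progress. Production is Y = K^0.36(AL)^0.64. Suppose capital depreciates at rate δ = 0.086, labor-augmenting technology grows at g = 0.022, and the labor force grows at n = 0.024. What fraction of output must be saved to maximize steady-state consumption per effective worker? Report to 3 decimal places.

Break-even investment rate: n + g + δ = 0.024 + 0.022 + 0.086 = 0.132.
At the golden rule MPK = n+g+δ, and in any Cobb-Douglas steady state s = (n+g+δ)·k/y = MPK·k/y = capital's share 0.36.

s_gold = 0.360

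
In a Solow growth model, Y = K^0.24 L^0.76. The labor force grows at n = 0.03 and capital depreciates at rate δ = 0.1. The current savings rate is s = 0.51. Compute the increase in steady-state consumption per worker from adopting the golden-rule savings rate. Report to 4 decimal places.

Capital per worker breaks even when investment replaces (n + δ)·k; here n + δ = 0.13.
Current steady state (s = 0.51): k* = (0.51/0.13)^(1/0.76) ≈ 6.0407, y* = 6.0407^0.24 ≈ 1.5398, c* = (1−0.51)·1.5398 ≈ 0.7545.
Maximizing c = f(k) − (n+δ)·k gives f'(k) = n+δ, i.e. 0.24·k^(0.24−1) = 0.13, so k_gold = (0.24/0.13)^(1/0.76) ≈ 2.2405.
y_gold = 2.2405^0.24 ≈ 1.2136, c_gold = y_gold − 0.13·k_gold ≈ 0.9224.
Gain: Δc = 0.9224 − 0.7545 ≈ 0.1679.

Δc ≈ 0.1679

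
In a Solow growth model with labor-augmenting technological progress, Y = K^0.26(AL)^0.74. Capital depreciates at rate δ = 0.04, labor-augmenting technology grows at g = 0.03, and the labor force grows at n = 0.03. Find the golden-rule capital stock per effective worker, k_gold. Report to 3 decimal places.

n + g + δ = 0.03 + 0.03 + 0.04 = 0.1.
Maximizing c = f(k) − (n+g+δ)·k gives f'(k) = n+g+δ, i.e. 0.26·k^(0.26−1) = 0.1, so k_gold = (0.26/0.1)^(1/0.74) ≈ 3.6373.

k_gold ≈ 3.637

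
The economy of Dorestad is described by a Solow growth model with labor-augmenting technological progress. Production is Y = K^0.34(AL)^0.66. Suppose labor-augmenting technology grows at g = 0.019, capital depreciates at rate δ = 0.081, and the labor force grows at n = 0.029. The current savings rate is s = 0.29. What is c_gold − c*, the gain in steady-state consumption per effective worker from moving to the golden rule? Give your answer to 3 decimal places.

Break-even investment rate: n + g + δ = 0.029 + 0.019 + 0.081 = 0.129.
Current steady state (s = 0.29): k* = (0.29/0.129)^(1/0.66) ≈ 3.4123, y* = 3.4123^0.34 ≈ 1.5179, c* = (1−0.29)·1.5179 ≈ 1.0777.
Setting f'(k) = n+g+δ gives 0.34·k^(0.34−1) = 0.129, hence k_gold = (0.34/0.129)^(1/0.66) ≈ 4.3422.
y_gold = 4.3422^0.34 ≈ 1.6475, c_gold = y_gold − 0.129·k_gold ≈ 1.0873.
Gain: Δc = 1.0873 − 1.0777 ≈ 0.0097.

Δc ≈ 0.010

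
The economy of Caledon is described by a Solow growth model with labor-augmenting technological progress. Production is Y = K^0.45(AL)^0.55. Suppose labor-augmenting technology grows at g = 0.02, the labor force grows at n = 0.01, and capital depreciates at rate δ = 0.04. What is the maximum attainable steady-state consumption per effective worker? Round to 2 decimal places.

c_gold ≈ 2.52

The effective depreciation rate is n + g + δ = 0.01 + 0.02 + 0.04 = 0.07.
Setting f'(k) = n+g+δ gives 0.45·k^(0.45−1) = 0.07, hence k_gold = (0.45/0.07)^(1/0.55) ≈ 29.4645.
y_gold = 29.4645^0.45 ≈ 4.5834.
c_gold = y_gold − (n+g+δ)·k_gold = 4.5834 − 0.07·29.4645 ≈ 2.5209.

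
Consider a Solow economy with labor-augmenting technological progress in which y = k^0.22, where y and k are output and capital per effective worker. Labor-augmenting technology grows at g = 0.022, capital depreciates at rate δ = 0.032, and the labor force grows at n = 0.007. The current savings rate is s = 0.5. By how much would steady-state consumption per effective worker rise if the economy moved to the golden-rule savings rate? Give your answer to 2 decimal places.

Δc ≈ 0.21

n + g + δ = 0.007 + 0.022 + 0.032 = 0.061.
Current steady state (s = 0.5): k* = (0.5/0.061)^(1/0.78) ≈ 14.8366, y* = 14.8366^0.22 ≈ 1.8101, c* = (1−0.5)·1.8101 ≈ 0.9050.
At the golden rule the marginal product of capital equals n+g+δ: 0.22·k^(0.22−1) = 0.061. Solving, k_gold = (0.22/0.061)^(1/0.78) ≈ 5.1787.
y_gold = 5.1787^0.22 ≈ 1.4359, c_gold = y_gold − 0.061·k_gold ≈ 1.1200.
Gain: Δc = 1.1200 − 0.9050 ≈ 0.2150.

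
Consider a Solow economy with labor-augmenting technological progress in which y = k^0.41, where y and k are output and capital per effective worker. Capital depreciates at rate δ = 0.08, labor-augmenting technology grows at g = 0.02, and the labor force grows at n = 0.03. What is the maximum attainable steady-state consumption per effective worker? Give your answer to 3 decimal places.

n + g + δ = 0.03 + 0.02 + 0.08 = 0.13.
Setting f'(k) = n+g+δ gives 0.41·k^(0.41−1) = 0.13, hence k_gold = (0.41/0.13)^(1/0.59) ≈ 7.0064.
y_gold = 7.0064^0.41 ≈ 2.2215.
c_gold = y_gold − (n+g+δ)·k_gold = 2.2215 − 0.13·7.0064 ≈ 1.3107.

c_gold ≈ 1.311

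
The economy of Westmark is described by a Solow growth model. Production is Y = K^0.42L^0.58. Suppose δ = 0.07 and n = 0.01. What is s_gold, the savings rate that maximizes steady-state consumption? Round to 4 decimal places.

The effective depreciation rate is n + δ = 0.01 + 0.07 = 0.08.
At the golden rule MPK = n+δ, and in any Cobb-Douglas steady state s = (n+δ)·k/y = MPK·k/y = capital's share 0.42.

s_gold = 0.4200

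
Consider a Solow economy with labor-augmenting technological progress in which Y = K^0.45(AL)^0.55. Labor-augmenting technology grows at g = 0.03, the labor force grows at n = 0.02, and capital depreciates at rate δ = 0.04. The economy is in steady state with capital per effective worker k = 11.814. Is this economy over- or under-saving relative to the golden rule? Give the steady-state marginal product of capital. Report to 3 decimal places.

The effective depreciation rate is n + g + δ = 0.02 + 0.03 + 0.04 = 0.09.
MPK = 0.45·k^(0.45−1) = 0.45·11.814^(-0.55) ≈ 0.1157.
MPK > 0.09, so the economy is dynamically efficient (under-saving).

under-saving; MPK ≈ 0.116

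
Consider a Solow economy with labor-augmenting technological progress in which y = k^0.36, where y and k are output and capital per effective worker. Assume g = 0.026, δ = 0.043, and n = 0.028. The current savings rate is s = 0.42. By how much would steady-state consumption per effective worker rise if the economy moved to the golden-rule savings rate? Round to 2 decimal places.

Δc ≈ 0.02

n + g + δ = 0.028 + 0.026 + 0.043 = 0.097.
Current steady state (s = 0.42): k* = (0.42/0.097)^(1/0.64) ≈ 9.8741, y* = 9.8741^0.36 ≈ 2.2804, c* = (1−0.42)·2.2804 ≈ 1.3227.
Maximizing c = f(k) − (n+g+δ)·k gives f'(k) = n+g+δ, i.e. 0.36·k^(0.36−1) = 0.097, so k_gold = (0.36/0.097)^(1/0.64) ≈ 7.7605.
y_gold = 7.7605^0.36 ≈ 2.0910, c_gold = y_gold − 0.097·k_gold ≈ 1.3383.
Gain: Δc = 1.3383 − 1.3227 ≈ 0.0156.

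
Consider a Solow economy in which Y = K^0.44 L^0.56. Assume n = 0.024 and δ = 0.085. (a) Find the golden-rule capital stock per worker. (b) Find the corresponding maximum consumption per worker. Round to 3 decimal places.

Break-even investment rate: n + δ = 0.024 + 0.085 = 0.109.
Golden rule sets MPK = n+δ: 0.44·k^(0.44−1) = 0.109, so k_gold = (0.44/0.109)^(1/0.56) ≈ 12.0834.
y_gold = 12.0834^0.44 ≈ 2.9934; c_gold = y_gold − 0.109·k_gold ≈ 1.6763.

(a) k_gold ≈ 12.083; (b) c_gold ≈ 1.676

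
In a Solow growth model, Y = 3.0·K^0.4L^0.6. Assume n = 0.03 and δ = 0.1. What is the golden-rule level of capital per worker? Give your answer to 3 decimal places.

Break-even investment rate: n + δ = 0.03 + 0.1 = 0.13.
Maximizing c = f(k) − (n+δ)·k gives f'(k) = n+δ, i.e. 0.4·3.0·k^(0.4−1) = 0.13, so k_gold = (0.4·3.0/0.13)^(1/0.6) ≈ 40.6191.

k_gold ≈ 40.619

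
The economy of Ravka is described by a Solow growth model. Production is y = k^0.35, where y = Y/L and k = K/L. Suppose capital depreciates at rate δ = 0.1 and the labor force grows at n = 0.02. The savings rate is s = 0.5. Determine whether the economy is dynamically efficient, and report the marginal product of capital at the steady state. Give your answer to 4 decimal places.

dynamically inefficient; MPK ≈ 0.0840

Break-even investment rate: n + δ = 0.02 + 0.1 = 0.12.
Steady-state k*: s·k^0.35 = 0.12·k gives k* = (0.5/0.12)^(1/0.65) ≈ 8.9851.
MPK = 0.35·8.9851^(-0.65) ≈ 0.0840.
MPK < n+δ = 0.12, so the economy is dynamically inefficient (over-saving).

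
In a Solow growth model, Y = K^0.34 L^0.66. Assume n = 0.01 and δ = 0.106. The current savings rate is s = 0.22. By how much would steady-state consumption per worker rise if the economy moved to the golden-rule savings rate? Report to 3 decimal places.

The effective depreciation rate is n + δ = 0.01 + 0.106 = 0.116.
Current steady state (s = 0.22): k* = (0.22/0.116)^(1/0.66) ≈ 2.6373, y* = 2.6373^0.34 ≈ 1.3906, c* = (1−0.22)·1.3906 ≈ 1.0846.
At the golden rule the marginal product of capital equals n+δ: 0.34·k^(0.34−1) = 0.116. Solving, k_gold = (0.34/0.116)^(1/0.66) ≈ 5.1004.
y_gold = 5.1004^0.34 ≈ 1.7401, c_gold = y_gold − 0.116·k_gold ≈ 1.1485.
Gain: Δc = 1.1485 − 1.0846 ≈ 0.0639.

Δc ≈ 0.064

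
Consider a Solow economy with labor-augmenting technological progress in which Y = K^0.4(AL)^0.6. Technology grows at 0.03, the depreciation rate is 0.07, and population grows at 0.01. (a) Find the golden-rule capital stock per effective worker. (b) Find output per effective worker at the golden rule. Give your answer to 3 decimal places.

Break-even investment rate: n + g + δ = 0.01 + 0.03 + 0.07 = 0.11.
Setting f'(k) = n+g+δ gives 0.4·k^(0.4−1) = 0.11, hence k_gold = (0.4/0.11)^(1/0.6) ≈ 8.5990.
y_gold = 8.5990^0.4 ≈ 2.3647.

(a) k_gold ≈ 8.599; (b) y_gold ≈ 2.365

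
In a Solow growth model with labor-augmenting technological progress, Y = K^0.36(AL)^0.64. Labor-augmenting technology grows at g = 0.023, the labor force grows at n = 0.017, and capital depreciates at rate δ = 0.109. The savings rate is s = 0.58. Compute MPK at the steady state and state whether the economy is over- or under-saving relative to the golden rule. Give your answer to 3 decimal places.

Capital per effective worker breaks even when investment replaces (n + g + δ)·k; here n + g + δ = 0.149.
Steady-state k*: s·k^0.36 = 0.149·k gives k* = (0.58/0.149)^(1/0.64) ≈ 8.3609.
MPK = 0.36·8.3609^(-0.64) ≈ 0.0925.
MPK < n+g+δ = 0.149, so the economy is dynamically inefficient (over-saving).

over-saving; MPK ≈ 0.092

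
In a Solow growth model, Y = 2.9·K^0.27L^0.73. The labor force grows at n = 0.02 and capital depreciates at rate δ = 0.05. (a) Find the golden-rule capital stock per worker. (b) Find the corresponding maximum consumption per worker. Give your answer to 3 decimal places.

(a) k_gold ≈ 27.323; (b) c_gold ≈ 5.171

Break-even investment rate: n + δ = 0.02 + 0.05 = 0.07.
At the golden rule the marginal product of capital equals n+δ: 0.27·2.9·k^(0.27−1) = 0.07. Solving, k_gold = (0.27·2.9/0.07)^(1/0.73) ≈ 27.3228.
y_gold = 2.9·27.3228^0.27 ≈ 7.0837; c_gold = y_gold − 0.07·k_gold ≈ 5.1711.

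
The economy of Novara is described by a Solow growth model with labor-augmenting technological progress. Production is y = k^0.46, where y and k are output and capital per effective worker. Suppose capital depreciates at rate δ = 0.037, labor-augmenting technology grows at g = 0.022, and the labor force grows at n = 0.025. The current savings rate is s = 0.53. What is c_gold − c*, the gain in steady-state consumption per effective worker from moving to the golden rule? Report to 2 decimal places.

Δc ≈ 0.04

Capital per effective worker breaks even when investment replaces (n + g + δ)·k; here n + g + δ = 0.084.
Current steady state (s = 0.53): k* = (0.53/0.084)^(1/0.54) ≈ 30.3023, y* = 30.3023^0.46 ≈ 4.8026, c* = (1−0.53)·4.8026 ≈ 2.2572.
At the golden rule the marginal product of capital equals n+g+δ: 0.46·k^(0.46−1) = 0.084. Solving, k_gold = (0.46/0.084)^(1/0.54) ≈ 23.3106.
y_gold = 23.3106^0.46 ≈ 4.2567, c_gold = y_gold − 0.084·k_gold ≈ 2.2986.
Gain: Δc = 2.2986 − 2.2572 ≈ 0.0414.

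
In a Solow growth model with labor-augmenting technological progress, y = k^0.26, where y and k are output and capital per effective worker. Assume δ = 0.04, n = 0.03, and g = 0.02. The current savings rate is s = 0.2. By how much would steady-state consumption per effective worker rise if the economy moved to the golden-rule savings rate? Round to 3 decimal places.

Capital per effective worker breaks even when investment replaces (n + g + δ)·k; here n + g + δ = 0.09.
Current steady state (s = 0.2): k* = (0.2/0.09)^(1/0.74) ≈ 2.9419, y* = 2.9419^0.26 ≈ 1.3239, c* = (1−0.2)·1.3239 ≈ 1.0591.
Setting f'(k) = n+g+δ gives 0.26·k^(0.26−1) = 0.09, hence k_gold = (0.26/0.09)^(1/0.74) ≈ 4.1938.
y_gold = 4.1938^0.26 ≈ 1.4517, c_gold = y_gold − 0.09·k_gold ≈ 1.0743.
Gain: Δc = 1.0743 − 1.0591 ≈ 0.0152.

Δc ≈ 0.015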